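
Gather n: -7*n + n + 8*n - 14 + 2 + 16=2*n + 4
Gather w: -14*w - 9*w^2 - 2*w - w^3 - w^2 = -w^3 - 10*w^2 - 16*w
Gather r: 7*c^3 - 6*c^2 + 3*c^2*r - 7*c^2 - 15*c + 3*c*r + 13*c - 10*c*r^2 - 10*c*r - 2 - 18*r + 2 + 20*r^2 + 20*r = 7*c^3 - 13*c^2 - 2*c + r^2*(20 - 10*c) + r*(3*c^2 - 7*c + 2)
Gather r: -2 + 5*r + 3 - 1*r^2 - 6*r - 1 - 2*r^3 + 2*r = -2*r^3 - r^2 + r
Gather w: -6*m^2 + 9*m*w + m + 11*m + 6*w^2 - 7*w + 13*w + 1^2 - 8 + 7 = -6*m^2 + 12*m + 6*w^2 + w*(9*m + 6)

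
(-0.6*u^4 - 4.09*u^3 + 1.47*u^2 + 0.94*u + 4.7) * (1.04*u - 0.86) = -0.624*u^5 - 3.7376*u^4 + 5.0462*u^3 - 0.2866*u^2 + 4.0796*u - 4.042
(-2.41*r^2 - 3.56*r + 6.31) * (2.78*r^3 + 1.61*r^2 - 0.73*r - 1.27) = -6.6998*r^5 - 13.7769*r^4 + 13.5695*r^3 + 15.8186*r^2 - 0.0850999999999988*r - 8.0137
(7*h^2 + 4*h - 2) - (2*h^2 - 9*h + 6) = 5*h^2 + 13*h - 8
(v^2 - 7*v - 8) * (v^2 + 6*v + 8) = v^4 - v^3 - 42*v^2 - 104*v - 64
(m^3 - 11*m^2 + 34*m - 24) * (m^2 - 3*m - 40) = m^5 - 14*m^4 + 27*m^3 + 314*m^2 - 1288*m + 960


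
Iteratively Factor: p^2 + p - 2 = (p - 1)*(p + 2)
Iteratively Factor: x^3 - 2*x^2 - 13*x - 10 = (x - 5)*(x^2 + 3*x + 2) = (x - 5)*(x + 2)*(x + 1)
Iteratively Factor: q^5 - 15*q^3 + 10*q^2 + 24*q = (q - 2)*(q^4 + 2*q^3 - 11*q^2 - 12*q) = (q - 3)*(q - 2)*(q^3 + 5*q^2 + 4*q) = (q - 3)*(q - 2)*(q + 4)*(q^2 + q) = q*(q - 3)*(q - 2)*(q + 4)*(q + 1)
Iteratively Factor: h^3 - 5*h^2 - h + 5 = (h - 1)*(h^2 - 4*h - 5) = (h - 5)*(h - 1)*(h + 1)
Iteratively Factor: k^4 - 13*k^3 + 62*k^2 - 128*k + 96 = (k - 4)*(k^3 - 9*k^2 + 26*k - 24) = (k - 4)*(k - 2)*(k^2 - 7*k + 12) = (k - 4)*(k - 3)*(k - 2)*(k - 4)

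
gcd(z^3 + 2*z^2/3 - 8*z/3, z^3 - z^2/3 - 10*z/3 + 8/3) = z^2 + 2*z/3 - 8/3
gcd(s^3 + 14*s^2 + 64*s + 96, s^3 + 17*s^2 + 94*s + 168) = s^2 + 10*s + 24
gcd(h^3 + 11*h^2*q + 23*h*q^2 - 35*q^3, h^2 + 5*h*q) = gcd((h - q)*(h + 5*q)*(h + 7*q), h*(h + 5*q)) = h + 5*q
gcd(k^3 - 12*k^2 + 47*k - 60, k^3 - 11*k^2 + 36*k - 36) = k - 3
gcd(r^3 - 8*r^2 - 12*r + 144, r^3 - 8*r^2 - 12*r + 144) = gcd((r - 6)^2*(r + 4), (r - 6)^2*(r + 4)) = r^3 - 8*r^2 - 12*r + 144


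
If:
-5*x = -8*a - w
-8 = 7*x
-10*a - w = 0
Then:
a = 20/7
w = -200/7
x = -8/7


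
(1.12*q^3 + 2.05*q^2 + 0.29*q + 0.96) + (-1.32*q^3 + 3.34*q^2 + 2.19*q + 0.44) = -0.2*q^3 + 5.39*q^2 + 2.48*q + 1.4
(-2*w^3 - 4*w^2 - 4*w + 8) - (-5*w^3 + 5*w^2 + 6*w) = 3*w^3 - 9*w^2 - 10*w + 8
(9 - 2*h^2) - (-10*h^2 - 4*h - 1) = 8*h^2 + 4*h + 10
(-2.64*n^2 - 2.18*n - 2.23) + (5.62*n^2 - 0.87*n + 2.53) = 2.98*n^2 - 3.05*n + 0.3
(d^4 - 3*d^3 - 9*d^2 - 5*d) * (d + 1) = d^5 - 2*d^4 - 12*d^3 - 14*d^2 - 5*d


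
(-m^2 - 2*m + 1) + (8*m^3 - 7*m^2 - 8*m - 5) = 8*m^3 - 8*m^2 - 10*m - 4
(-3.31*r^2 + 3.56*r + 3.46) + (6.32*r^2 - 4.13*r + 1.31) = 3.01*r^2 - 0.57*r + 4.77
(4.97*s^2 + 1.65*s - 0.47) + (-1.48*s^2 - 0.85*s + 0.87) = 3.49*s^2 + 0.8*s + 0.4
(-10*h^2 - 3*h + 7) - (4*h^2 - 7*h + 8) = -14*h^2 + 4*h - 1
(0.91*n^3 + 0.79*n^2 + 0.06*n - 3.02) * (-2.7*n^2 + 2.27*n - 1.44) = -2.457*n^5 - 0.0673000000000004*n^4 + 0.3209*n^3 + 7.1526*n^2 - 6.9418*n + 4.3488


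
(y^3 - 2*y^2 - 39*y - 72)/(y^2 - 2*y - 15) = (y^2 - 5*y - 24)/(y - 5)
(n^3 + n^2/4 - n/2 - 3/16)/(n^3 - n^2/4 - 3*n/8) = (n + 1/2)/n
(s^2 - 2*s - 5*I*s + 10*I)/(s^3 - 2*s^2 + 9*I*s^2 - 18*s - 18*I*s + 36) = (s - 5*I)/(s^2 + 9*I*s - 18)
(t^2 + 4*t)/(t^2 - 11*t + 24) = t*(t + 4)/(t^2 - 11*t + 24)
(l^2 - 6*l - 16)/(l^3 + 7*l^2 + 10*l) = (l - 8)/(l*(l + 5))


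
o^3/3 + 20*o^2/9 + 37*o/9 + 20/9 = (o/3 + 1/3)*(o + 5/3)*(o + 4)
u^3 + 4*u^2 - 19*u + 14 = (u - 2)*(u - 1)*(u + 7)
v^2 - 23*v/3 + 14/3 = (v - 7)*(v - 2/3)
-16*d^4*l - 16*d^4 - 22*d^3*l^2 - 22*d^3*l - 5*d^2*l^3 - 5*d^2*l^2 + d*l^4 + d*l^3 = (-8*d + l)*(d + l)*(2*d + l)*(d*l + d)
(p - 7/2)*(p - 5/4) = p^2 - 19*p/4 + 35/8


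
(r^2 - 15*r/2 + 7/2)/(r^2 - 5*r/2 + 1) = (r - 7)/(r - 2)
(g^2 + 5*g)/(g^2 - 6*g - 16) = g*(g + 5)/(g^2 - 6*g - 16)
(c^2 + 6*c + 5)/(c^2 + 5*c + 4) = (c + 5)/(c + 4)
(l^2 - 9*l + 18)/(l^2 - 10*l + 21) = (l - 6)/(l - 7)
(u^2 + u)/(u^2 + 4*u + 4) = u*(u + 1)/(u^2 + 4*u + 4)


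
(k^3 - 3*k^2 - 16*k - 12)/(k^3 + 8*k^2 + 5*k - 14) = (k^2 - 5*k - 6)/(k^2 + 6*k - 7)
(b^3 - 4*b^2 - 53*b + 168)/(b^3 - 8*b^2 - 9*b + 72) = (b + 7)/(b + 3)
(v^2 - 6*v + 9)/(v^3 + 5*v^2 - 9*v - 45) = (v - 3)/(v^2 + 8*v + 15)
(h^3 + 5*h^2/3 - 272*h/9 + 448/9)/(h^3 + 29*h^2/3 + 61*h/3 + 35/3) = (9*h^2 - 48*h + 64)/(3*(3*h^2 + 8*h + 5))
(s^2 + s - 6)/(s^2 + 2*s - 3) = (s - 2)/(s - 1)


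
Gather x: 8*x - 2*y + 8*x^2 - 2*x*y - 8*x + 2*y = 8*x^2 - 2*x*y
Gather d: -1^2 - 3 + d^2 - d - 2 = d^2 - d - 6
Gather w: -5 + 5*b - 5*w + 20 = 5*b - 5*w + 15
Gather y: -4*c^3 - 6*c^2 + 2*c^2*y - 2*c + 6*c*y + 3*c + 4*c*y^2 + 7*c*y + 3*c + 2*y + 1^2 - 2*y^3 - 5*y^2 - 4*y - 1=-4*c^3 - 6*c^2 + 4*c - 2*y^3 + y^2*(4*c - 5) + y*(2*c^2 + 13*c - 2)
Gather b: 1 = 1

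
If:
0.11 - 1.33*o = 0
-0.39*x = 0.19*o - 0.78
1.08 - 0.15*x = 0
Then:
No Solution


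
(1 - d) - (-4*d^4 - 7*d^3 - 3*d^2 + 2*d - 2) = 4*d^4 + 7*d^3 + 3*d^2 - 3*d + 3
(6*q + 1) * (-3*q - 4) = -18*q^2 - 27*q - 4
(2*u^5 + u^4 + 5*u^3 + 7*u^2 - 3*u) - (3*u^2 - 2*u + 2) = 2*u^5 + u^4 + 5*u^3 + 4*u^2 - u - 2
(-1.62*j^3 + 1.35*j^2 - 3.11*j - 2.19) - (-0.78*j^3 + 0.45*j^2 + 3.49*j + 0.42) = -0.84*j^3 + 0.9*j^2 - 6.6*j - 2.61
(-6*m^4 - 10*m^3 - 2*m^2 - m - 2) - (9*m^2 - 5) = -6*m^4 - 10*m^3 - 11*m^2 - m + 3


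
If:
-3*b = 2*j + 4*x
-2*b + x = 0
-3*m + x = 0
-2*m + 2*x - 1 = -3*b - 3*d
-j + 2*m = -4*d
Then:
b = 24/13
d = -41/13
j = -132/13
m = 16/13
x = 48/13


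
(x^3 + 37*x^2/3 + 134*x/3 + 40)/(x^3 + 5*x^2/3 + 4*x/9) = 3*(x^2 + 11*x + 30)/(x*(3*x + 1))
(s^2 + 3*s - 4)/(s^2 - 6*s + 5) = (s + 4)/(s - 5)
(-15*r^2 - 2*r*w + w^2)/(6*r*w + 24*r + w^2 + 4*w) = (-15*r^2 - 2*r*w + w^2)/(6*r*w + 24*r + w^2 + 4*w)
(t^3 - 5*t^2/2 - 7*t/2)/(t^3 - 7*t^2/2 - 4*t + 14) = t*(t + 1)/(t^2 - 4)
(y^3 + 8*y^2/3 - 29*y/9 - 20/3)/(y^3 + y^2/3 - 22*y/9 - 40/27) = 3*(y + 3)/(3*y + 2)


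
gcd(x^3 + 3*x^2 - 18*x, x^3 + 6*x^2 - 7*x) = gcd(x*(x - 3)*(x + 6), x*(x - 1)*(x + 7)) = x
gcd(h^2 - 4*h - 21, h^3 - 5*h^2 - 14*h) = h - 7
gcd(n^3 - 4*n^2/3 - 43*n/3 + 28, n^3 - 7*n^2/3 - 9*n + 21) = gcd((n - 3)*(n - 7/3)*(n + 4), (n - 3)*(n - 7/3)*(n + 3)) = n^2 - 16*n/3 + 7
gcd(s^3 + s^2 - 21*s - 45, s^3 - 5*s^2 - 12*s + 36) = s + 3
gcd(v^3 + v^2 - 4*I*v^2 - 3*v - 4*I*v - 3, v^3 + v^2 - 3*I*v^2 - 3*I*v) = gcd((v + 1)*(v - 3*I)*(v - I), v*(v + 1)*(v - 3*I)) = v^2 + v*(1 - 3*I) - 3*I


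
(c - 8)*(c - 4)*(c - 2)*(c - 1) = c^4 - 15*c^3 + 70*c^2 - 120*c + 64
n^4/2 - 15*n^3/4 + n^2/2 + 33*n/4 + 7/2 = (n/2 + 1/2)*(n - 7)*(n - 2)*(n + 1/2)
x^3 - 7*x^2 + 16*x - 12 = (x - 3)*(x - 2)^2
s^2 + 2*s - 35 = (s - 5)*(s + 7)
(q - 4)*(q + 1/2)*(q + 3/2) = q^3 - 2*q^2 - 29*q/4 - 3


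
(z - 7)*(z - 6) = z^2 - 13*z + 42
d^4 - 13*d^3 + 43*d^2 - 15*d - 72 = (d - 8)*(d - 3)^2*(d + 1)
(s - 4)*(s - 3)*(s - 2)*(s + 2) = s^4 - 7*s^3 + 8*s^2 + 28*s - 48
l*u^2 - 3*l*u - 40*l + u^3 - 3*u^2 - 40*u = (l + u)*(u - 8)*(u + 5)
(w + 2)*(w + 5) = w^2 + 7*w + 10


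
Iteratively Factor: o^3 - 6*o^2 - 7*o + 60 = (o - 5)*(o^2 - o - 12) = (o - 5)*(o - 4)*(o + 3)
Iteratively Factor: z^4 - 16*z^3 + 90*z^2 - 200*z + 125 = (z - 5)*(z^3 - 11*z^2 + 35*z - 25) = (z - 5)^2*(z^2 - 6*z + 5) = (z - 5)^2*(z - 1)*(z - 5)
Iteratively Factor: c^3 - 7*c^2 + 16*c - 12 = (c - 3)*(c^2 - 4*c + 4) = (c - 3)*(c - 2)*(c - 2)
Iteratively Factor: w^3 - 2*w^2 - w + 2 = (w - 1)*(w^2 - w - 2) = (w - 2)*(w - 1)*(w + 1)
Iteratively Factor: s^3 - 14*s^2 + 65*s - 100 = (s - 4)*(s^2 - 10*s + 25) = (s - 5)*(s - 4)*(s - 5)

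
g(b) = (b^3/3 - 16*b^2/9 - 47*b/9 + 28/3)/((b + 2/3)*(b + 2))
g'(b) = (b^2 - 32*b/9 - 47/9)/((b + 2/3)*(b + 2)) - (b^3/3 - 16*b^2/9 - 47*b/9 + 28/3)/((b + 2/3)*(b + 2)^2) - (b^3/3 - 16*b^2/9 - 47*b/9 + 28/3)/((b + 2/3)^2*(b + 2))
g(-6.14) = -4.54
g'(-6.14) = 0.47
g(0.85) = 0.88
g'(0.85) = -2.63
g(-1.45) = -28.20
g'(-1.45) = 10.55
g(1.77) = -0.40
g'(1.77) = -0.65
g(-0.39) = 24.87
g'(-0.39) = -113.63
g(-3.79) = -2.60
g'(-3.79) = 1.76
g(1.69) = -0.34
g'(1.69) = -0.73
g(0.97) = 0.60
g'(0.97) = -2.16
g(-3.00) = 0.00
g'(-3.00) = 6.19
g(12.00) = 1.50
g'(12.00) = 0.32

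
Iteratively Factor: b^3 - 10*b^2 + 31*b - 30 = (b - 5)*(b^2 - 5*b + 6) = (b - 5)*(b - 3)*(b - 2)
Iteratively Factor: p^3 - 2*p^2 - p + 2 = (p - 1)*(p^2 - p - 2) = (p - 2)*(p - 1)*(p + 1)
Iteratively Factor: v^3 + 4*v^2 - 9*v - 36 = (v - 3)*(v^2 + 7*v + 12) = (v - 3)*(v + 4)*(v + 3)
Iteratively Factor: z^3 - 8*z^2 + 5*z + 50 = (z + 2)*(z^2 - 10*z + 25) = (z - 5)*(z + 2)*(z - 5)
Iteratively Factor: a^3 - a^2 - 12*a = (a)*(a^2 - a - 12) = a*(a - 4)*(a + 3)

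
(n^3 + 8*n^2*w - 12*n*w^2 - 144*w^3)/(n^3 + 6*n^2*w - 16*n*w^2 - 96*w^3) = (n + 6*w)/(n + 4*w)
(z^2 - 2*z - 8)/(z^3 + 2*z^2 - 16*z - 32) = 1/(z + 4)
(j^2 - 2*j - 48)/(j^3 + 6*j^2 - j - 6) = (j - 8)/(j^2 - 1)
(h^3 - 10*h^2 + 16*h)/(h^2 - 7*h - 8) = h*(h - 2)/(h + 1)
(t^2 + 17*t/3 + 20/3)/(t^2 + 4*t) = (t + 5/3)/t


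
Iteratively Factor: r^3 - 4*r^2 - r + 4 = (r - 1)*(r^2 - 3*r - 4) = (r - 4)*(r - 1)*(r + 1)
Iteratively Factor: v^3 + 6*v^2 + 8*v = (v + 4)*(v^2 + 2*v) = (v + 2)*(v + 4)*(v)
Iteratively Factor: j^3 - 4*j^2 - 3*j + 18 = (j - 3)*(j^2 - j - 6) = (j - 3)^2*(j + 2)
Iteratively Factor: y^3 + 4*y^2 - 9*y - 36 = (y + 4)*(y^2 - 9) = (y + 3)*(y + 4)*(y - 3)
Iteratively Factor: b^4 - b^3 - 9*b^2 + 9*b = (b - 1)*(b^3 - 9*b) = b*(b - 1)*(b^2 - 9) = b*(b - 3)*(b - 1)*(b + 3)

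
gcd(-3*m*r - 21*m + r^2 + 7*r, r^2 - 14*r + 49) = 1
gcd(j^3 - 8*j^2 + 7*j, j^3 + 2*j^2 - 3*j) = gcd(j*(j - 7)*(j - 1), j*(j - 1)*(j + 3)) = j^2 - j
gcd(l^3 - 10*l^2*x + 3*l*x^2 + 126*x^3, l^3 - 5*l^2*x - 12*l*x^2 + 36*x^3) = -l^2 + 3*l*x + 18*x^2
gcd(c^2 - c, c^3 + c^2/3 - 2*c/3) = c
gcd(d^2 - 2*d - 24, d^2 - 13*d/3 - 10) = d - 6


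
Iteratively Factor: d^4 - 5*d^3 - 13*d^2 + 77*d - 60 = (d - 5)*(d^3 - 13*d + 12) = (d - 5)*(d - 1)*(d^2 + d - 12) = (d - 5)*(d - 3)*(d - 1)*(d + 4)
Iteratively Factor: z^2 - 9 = (z + 3)*(z - 3)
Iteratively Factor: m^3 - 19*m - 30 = (m + 3)*(m^2 - 3*m - 10) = (m + 2)*(m + 3)*(m - 5)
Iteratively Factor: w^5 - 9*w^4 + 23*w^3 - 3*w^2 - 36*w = (w + 1)*(w^4 - 10*w^3 + 33*w^2 - 36*w) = (w - 4)*(w + 1)*(w^3 - 6*w^2 + 9*w) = (w - 4)*(w - 3)*(w + 1)*(w^2 - 3*w) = (w - 4)*(w - 3)^2*(w + 1)*(w)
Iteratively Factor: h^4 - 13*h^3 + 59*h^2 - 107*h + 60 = (h - 4)*(h^3 - 9*h^2 + 23*h - 15) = (h - 4)*(h - 3)*(h^2 - 6*h + 5) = (h - 4)*(h - 3)*(h - 1)*(h - 5)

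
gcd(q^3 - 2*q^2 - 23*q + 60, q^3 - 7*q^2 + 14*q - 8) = q - 4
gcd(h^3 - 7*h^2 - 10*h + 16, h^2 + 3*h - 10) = 1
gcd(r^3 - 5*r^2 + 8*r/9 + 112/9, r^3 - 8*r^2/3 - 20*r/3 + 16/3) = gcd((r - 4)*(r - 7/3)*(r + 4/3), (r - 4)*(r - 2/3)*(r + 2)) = r - 4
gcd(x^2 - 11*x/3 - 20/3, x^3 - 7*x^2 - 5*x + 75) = x - 5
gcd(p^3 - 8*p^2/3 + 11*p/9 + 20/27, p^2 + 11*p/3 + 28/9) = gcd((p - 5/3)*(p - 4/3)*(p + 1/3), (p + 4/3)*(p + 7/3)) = 1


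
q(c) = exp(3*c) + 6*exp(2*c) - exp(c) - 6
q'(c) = 3*exp(3*c) + 12*exp(2*c) - exp(c)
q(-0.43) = -3.84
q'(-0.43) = 5.25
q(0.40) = 9.18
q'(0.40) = 35.18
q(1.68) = 315.84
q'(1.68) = 803.51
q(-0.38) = -3.56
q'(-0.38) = 5.89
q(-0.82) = -5.19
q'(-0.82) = 2.14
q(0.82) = 34.37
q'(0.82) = 94.71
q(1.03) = 60.25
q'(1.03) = 157.28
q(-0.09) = -1.14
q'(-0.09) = 11.40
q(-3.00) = -6.03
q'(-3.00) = -0.02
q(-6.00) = -6.00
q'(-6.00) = 0.00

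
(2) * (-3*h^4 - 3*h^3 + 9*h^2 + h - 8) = -6*h^4 - 6*h^3 + 18*h^2 + 2*h - 16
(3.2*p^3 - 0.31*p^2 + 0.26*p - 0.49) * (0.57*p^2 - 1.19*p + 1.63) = 1.824*p^5 - 3.9847*p^4 + 5.7331*p^3 - 1.094*p^2 + 1.0069*p - 0.7987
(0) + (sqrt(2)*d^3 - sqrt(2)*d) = sqrt(2)*d^3 - sqrt(2)*d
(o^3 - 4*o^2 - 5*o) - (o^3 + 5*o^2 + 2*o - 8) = -9*o^2 - 7*o + 8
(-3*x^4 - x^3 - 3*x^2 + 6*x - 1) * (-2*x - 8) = 6*x^5 + 26*x^4 + 14*x^3 + 12*x^2 - 46*x + 8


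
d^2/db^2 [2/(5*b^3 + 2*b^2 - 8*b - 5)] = 4*(-(15*b + 2)*(5*b^3 + 2*b^2 - 8*b - 5) + (15*b^2 + 4*b - 8)^2)/(5*b^3 + 2*b^2 - 8*b - 5)^3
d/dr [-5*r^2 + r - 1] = 1 - 10*r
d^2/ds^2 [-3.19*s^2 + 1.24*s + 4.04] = -6.38000000000000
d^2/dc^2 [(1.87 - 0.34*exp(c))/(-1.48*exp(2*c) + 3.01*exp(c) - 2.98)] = (0.744736000000001*exp(4*c) - 14.86956*exp(3*c) + 15.994212*exp(2*c) + 19.097137*exp(c) - 13.75419)*exp(c)/(3.241792*exp(6*c) - 19.779312*exp(5*c) + 59.80902*exp(4*c) - 106.922725*exp(3*c) + 120.42627*exp(2*c) - 80.190012*exp(c) + 26.463592)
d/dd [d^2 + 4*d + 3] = 2*d + 4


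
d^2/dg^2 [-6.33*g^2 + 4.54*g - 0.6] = -12.6600000000000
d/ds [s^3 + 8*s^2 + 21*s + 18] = 3*s^2 + 16*s + 21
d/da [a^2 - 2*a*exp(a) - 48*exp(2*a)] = -2*a*exp(a) + 2*a - 96*exp(2*a) - 2*exp(a)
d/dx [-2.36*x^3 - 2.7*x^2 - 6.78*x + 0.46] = -7.08*x^2 - 5.4*x - 6.78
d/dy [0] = 0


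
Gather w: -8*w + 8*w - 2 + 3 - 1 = 0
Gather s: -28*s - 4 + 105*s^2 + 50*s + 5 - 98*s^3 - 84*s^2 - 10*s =-98*s^3 + 21*s^2 + 12*s + 1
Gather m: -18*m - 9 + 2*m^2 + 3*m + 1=2*m^2 - 15*m - 8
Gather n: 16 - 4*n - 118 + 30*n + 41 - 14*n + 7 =12*n - 54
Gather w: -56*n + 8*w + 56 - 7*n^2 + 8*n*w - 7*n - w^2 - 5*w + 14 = -7*n^2 - 63*n - w^2 + w*(8*n + 3) + 70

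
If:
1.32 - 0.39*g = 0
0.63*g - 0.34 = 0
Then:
No Solution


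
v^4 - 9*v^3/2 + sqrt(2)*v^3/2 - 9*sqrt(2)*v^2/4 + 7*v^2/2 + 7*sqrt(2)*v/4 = v*(v - 7/2)*(v - 1)*(v + sqrt(2)/2)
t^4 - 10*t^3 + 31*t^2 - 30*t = t*(t - 5)*(t - 3)*(t - 2)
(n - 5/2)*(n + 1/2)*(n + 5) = n^3 + 3*n^2 - 45*n/4 - 25/4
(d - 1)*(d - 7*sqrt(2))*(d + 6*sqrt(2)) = d^3 - sqrt(2)*d^2 - d^2 - 84*d + sqrt(2)*d + 84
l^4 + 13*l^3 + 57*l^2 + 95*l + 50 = (l + 1)*(l + 2)*(l + 5)^2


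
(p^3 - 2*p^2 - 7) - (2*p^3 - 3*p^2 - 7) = -p^3 + p^2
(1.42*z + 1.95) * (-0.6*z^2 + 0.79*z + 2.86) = -0.852*z^3 - 0.0482*z^2 + 5.6017*z + 5.577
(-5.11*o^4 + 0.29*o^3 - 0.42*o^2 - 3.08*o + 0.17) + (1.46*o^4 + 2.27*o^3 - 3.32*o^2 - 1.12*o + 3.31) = -3.65*o^4 + 2.56*o^3 - 3.74*o^2 - 4.2*o + 3.48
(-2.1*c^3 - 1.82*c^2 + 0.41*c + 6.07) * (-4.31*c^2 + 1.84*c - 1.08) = 9.051*c^5 + 3.9802*c^4 - 2.8479*c^3 - 23.4417*c^2 + 10.726*c - 6.5556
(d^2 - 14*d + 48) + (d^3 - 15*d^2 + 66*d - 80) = d^3 - 14*d^2 + 52*d - 32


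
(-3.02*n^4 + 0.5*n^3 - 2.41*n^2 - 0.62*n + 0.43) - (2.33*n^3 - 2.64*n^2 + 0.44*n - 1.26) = -3.02*n^4 - 1.83*n^3 + 0.23*n^2 - 1.06*n + 1.69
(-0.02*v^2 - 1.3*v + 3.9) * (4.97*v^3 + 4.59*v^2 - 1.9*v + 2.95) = -0.0994*v^5 - 6.5528*v^4 + 13.454*v^3 + 20.312*v^2 - 11.245*v + 11.505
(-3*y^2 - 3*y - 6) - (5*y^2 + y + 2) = -8*y^2 - 4*y - 8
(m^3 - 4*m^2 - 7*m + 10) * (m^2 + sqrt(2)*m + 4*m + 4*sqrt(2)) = m^5 + sqrt(2)*m^4 - 23*m^3 - 23*sqrt(2)*m^2 - 18*m^2 - 18*sqrt(2)*m + 40*m + 40*sqrt(2)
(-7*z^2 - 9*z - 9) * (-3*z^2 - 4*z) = 21*z^4 + 55*z^3 + 63*z^2 + 36*z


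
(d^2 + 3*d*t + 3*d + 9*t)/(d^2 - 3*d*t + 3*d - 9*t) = (-d - 3*t)/(-d + 3*t)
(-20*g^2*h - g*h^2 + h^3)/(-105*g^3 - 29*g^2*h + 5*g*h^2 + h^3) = h*(4*g + h)/(21*g^2 + 10*g*h + h^2)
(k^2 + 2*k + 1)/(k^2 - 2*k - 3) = (k + 1)/(k - 3)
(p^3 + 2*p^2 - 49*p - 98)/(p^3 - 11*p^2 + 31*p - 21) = (p^2 + 9*p + 14)/(p^2 - 4*p + 3)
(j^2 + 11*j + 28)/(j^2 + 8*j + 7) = (j + 4)/(j + 1)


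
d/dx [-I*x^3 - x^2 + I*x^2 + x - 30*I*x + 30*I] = -3*I*x^2 - 2*x*(1 - I) + 1 - 30*I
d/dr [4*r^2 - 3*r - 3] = 8*r - 3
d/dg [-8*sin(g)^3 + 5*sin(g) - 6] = -cos(g) + 6*cos(3*g)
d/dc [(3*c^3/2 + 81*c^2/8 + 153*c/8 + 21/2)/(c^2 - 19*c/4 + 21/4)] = 3*(16*c^4 - 152*c^3 - 465*c^2 + 910*c + 1603)/(2*(16*c^4 - 152*c^3 + 529*c^2 - 798*c + 441))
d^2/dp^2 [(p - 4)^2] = 2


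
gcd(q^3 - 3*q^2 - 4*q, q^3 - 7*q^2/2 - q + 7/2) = q + 1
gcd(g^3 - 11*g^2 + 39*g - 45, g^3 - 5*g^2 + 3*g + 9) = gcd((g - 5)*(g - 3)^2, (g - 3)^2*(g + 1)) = g^2 - 6*g + 9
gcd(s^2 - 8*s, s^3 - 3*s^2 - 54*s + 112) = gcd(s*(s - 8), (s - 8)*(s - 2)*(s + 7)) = s - 8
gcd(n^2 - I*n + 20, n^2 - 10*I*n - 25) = n - 5*I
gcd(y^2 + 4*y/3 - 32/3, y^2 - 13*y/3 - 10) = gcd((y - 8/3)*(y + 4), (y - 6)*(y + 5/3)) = 1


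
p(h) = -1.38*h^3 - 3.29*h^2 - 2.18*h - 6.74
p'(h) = -4.14*h^2 - 6.58*h - 2.18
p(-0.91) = -6.44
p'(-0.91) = 0.38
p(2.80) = -68.93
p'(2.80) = -53.06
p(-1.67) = -5.85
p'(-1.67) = -2.74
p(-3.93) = 34.78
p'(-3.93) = -40.26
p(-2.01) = -4.44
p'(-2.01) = -5.68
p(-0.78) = -6.39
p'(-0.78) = 0.43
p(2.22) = -42.89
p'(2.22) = -37.19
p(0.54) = -9.09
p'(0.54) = -6.94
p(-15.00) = 3943.21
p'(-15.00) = -834.98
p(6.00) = -436.34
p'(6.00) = -190.70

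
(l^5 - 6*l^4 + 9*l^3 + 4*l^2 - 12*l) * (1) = l^5 - 6*l^4 + 9*l^3 + 4*l^2 - 12*l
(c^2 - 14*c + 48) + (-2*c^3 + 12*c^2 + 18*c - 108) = -2*c^3 + 13*c^2 + 4*c - 60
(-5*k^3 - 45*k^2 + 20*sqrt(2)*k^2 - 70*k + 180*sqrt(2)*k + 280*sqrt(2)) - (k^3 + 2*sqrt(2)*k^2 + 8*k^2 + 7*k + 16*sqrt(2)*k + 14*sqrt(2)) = -6*k^3 - 53*k^2 + 18*sqrt(2)*k^2 - 77*k + 164*sqrt(2)*k + 266*sqrt(2)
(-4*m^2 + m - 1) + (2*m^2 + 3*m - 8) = -2*m^2 + 4*m - 9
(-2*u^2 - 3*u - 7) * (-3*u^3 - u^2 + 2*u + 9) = 6*u^5 + 11*u^4 + 20*u^3 - 17*u^2 - 41*u - 63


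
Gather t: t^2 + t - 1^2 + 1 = t^2 + t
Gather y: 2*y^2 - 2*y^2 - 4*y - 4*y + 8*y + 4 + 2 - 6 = 0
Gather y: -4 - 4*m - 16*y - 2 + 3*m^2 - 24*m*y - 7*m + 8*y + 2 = 3*m^2 - 11*m + y*(-24*m - 8) - 4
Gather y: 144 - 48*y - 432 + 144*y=96*y - 288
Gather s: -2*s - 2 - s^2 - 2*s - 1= -s^2 - 4*s - 3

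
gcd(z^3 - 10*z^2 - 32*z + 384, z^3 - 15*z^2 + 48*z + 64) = z^2 - 16*z + 64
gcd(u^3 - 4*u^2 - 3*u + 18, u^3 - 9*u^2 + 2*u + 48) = u^2 - u - 6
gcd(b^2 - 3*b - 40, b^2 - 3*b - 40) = b^2 - 3*b - 40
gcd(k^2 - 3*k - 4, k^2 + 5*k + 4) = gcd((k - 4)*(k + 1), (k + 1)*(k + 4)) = k + 1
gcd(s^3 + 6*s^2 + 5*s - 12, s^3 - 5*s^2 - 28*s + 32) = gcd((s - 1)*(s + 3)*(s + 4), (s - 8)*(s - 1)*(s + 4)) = s^2 + 3*s - 4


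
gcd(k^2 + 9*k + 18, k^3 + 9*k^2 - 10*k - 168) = k + 6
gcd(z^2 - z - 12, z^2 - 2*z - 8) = z - 4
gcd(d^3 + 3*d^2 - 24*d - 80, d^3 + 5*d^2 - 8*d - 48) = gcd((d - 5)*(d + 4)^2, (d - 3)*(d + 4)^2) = d^2 + 8*d + 16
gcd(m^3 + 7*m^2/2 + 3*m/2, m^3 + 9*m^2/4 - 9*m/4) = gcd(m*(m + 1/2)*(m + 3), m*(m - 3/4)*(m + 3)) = m^2 + 3*m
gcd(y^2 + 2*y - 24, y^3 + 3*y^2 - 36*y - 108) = y + 6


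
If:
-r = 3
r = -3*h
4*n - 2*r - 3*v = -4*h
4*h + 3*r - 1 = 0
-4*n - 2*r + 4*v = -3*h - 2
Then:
No Solution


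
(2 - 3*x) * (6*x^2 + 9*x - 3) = -18*x^3 - 15*x^2 + 27*x - 6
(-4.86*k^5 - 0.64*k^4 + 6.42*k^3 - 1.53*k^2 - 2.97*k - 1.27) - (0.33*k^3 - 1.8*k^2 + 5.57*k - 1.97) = -4.86*k^5 - 0.64*k^4 + 6.09*k^3 + 0.27*k^2 - 8.54*k + 0.7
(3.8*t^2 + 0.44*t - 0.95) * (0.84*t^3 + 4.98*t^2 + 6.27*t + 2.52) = 3.192*t^5 + 19.2936*t^4 + 25.2192*t^3 + 7.6038*t^2 - 4.8477*t - 2.394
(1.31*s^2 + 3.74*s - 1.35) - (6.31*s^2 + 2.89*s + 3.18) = -5.0*s^2 + 0.85*s - 4.53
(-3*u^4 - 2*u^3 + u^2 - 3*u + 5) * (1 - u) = 3*u^5 - u^4 - 3*u^3 + 4*u^2 - 8*u + 5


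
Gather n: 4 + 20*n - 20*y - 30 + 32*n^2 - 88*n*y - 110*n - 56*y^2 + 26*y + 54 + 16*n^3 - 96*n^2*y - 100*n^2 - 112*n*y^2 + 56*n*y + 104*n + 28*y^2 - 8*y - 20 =16*n^3 + n^2*(-96*y - 68) + n*(-112*y^2 - 32*y + 14) - 28*y^2 - 2*y + 8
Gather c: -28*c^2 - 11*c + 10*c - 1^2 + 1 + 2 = -28*c^2 - c + 2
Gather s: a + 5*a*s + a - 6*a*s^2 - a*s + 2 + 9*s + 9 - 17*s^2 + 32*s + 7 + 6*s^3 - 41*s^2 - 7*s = 2*a + 6*s^3 + s^2*(-6*a - 58) + s*(4*a + 34) + 18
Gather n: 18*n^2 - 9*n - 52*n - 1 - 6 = 18*n^2 - 61*n - 7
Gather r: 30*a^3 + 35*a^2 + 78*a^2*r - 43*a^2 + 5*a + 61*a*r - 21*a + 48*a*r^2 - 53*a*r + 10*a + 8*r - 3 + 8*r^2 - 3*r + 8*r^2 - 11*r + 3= 30*a^3 - 8*a^2 - 6*a + r^2*(48*a + 16) + r*(78*a^2 + 8*a - 6)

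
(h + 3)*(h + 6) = h^2 + 9*h + 18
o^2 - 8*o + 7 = (o - 7)*(o - 1)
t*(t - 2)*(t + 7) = t^3 + 5*t^2 - 14*t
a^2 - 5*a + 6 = (a - 3)*(a - 2)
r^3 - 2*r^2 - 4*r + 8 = (r - 2)^2*(r + 2)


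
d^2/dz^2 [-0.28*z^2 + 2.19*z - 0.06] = -0.560000000000000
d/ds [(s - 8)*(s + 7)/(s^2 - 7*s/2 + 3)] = 2*(-5*s^2 + 236*s - 398)/(4*s^4 - 28*s^3 + 73*s^2 - 84*s + 36)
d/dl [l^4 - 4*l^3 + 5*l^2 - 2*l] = 4*l^3 - 12*l^2 + 10*l - 2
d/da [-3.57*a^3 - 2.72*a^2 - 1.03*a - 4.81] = -10.71*a^2 - 5.44*a - 1.03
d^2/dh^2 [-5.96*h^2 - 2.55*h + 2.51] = -11.9200000000000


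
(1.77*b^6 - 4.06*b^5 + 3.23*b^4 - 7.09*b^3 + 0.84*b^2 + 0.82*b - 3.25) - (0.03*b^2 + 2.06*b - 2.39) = 1.77*b^6 - 4.06*b^5 + 3.23*b^4 - 7.09*b^3 + 0.81*b^2 - 1.24*b - 0.86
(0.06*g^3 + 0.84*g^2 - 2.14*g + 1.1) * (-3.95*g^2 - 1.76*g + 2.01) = -0.237*g^5 - 3.4236*g^4 + 7.0952*g^3 + 1.1098*g^2 - 6.2374*g + 2.211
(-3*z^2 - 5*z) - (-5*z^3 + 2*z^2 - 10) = 5*z^3 - 5*z^2 - 5*z + 10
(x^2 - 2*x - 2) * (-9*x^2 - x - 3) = -9*x^4 + 17*x^3 + 17*x^2 + 8*x + 6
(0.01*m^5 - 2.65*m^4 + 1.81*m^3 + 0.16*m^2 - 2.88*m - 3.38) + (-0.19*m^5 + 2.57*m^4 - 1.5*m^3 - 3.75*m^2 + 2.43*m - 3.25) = -0.18*m^5 - 0.0800000000000001*m^4 + 0.31*m^3 - 3.59*m^2 - 0.45*m - 6.63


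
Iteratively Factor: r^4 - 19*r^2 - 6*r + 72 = (r - 4)*(r^3 + 4*r^2 - 3*r - 18) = (r - 4)*(r + 3)*(r^2 + r - 6) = (r - 4)*(r - 2)*(r + 3)*(r + 3)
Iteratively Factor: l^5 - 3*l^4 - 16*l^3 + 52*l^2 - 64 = (l + 4)*(l^4 - 7*l^3 + 12*l^2 + 4*l - 16) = (l - 4)*(l + 4)*(l^3 - 3*l^2 + 4) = (l - 4)*(l - 2)*(l + 4)*(l^2 - l - 2) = (l - 4)*(l - 2)*(l + 1)*(l + 4)*(l - 2)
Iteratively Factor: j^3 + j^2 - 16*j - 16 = (j - 4)*(j^2 + 5*j + 4) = (j - 4)*(j + 1)*(j + 4)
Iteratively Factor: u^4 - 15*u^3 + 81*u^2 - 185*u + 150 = (u - 2)*(u^3 - 13*u^2 + 55*u - 75) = (u - 5)*(u - 2)*(u^2 - 8*u + 15) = (u - 5)*(u - 3)*(u - 2)*(u - 5)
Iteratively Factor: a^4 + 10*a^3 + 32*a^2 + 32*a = (a + 2)*(a^3 + 8*a^2 + 16*a) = (a + 2)*(a + 4)*(a^2 + 4*a) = a*(a + 2)*(a + 4)*(a + 4)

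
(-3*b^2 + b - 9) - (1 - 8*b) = -3*b^2 + 9*b - 10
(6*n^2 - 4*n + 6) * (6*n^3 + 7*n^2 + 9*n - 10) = 36*n^5 + 18*n^4 + 62*n^3 - 54*n^2 + 94*n - 60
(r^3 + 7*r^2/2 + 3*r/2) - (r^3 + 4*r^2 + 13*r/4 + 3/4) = -r^2/2 - 7*r/4 - 3/4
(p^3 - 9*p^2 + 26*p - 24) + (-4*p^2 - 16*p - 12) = p^3 - 13*p^2 + 10*p - 36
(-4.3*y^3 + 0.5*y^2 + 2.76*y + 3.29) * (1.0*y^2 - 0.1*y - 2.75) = -4.3*y^5 + 0.93*y^4 + 14.535*y^3 + 1.639*y^2 - 7.919*y - 9.0475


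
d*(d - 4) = d^2 - 4*d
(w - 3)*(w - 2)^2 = w^3 - 7*w^2 + 16*w - 12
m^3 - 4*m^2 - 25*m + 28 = (m - 7)*(m - 1)*(m + 4)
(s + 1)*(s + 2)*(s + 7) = s^3 + 10*s^2 + 23*s + 14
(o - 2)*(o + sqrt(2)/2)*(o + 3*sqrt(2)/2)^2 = o^4 - 2*o^3 + 7*sqrt(2)*o^3/2 - 7*sqrt(2)*o^2 + 15*o^2/2 - 15*o + 9*sqrt(2)*o/4 - 9*sqrt(2)/2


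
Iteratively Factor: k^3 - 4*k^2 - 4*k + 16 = (k - 4)*(k^2 - 4) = (k - 4)*(k - 2)*(k + 2)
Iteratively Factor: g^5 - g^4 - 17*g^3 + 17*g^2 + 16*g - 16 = (g - 1)*(g^4 - 17*g^2 + 16) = (g - 1)*(g + 1)*(g^3 - g^2 - 16*g + 16) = (g - 4)*(g - 1)*(g + 1)*(g^2 + 3*g - 4) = (g - 4)*(g - 1)^2*(g + 1)*(g + 4)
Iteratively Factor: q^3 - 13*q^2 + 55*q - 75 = (q - 3)*(q^2 - 10*q + 25) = (q - 5)*(q - 3)*(q - 5)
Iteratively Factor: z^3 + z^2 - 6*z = (z + 3)*(z^2 - 2*z) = z*(z + 3)*(z - 2)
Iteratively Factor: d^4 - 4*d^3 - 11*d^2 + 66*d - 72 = (d - 3)*(d^3 - d^2 - 14*d + 24) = (d - 3)*(d - 2)*(d^2 + d - 12) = (d - 3)^2*(d - 2)*(d + 4)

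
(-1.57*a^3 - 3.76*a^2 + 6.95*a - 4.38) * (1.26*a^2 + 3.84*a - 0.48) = -1.9782*a^5 - 10.7664*a^4 - 4.9278*a^3 + 22.974*a^2 - 20.1552*a + 2.1024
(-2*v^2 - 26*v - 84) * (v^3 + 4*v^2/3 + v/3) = -2*v^5 - 86*v^4/3 - 358*v^3/3 - 362*v^2/3 - 28*v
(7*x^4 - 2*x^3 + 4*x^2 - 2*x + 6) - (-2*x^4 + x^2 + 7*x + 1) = 9*x^4 - 2*x^3 + 3*x^2 - 9*x + 5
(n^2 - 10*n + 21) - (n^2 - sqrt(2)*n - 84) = -10*n + sqrt(2)*n + 105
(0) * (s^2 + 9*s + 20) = 0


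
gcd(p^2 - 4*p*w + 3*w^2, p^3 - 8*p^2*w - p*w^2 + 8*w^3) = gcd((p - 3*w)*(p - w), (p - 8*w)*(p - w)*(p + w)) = p - w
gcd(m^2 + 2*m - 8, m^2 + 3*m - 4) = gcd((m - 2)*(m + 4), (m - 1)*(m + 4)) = m + 4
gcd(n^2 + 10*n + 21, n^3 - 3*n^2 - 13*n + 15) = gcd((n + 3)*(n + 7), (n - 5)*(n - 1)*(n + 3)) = n + 3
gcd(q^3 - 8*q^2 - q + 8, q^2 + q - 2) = q - 1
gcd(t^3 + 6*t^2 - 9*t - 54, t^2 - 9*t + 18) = t - 3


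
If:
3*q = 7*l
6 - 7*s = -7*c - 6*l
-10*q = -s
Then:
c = 236*s/245 - 6/7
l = 3*s/70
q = s/10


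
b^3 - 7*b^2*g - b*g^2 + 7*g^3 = (b - 7*g)*(b - g)*(b + g)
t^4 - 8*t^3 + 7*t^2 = t^2*(t - 7)*(t - 1)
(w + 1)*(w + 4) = w^2 + 5*w + 4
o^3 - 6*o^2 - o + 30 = (o - 5)*(o - 3)*(o + 2)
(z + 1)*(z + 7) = z^2 + 8*z + 7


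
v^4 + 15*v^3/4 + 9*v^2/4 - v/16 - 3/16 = (v - 1/4)*(v + 1/2)^2*(v + 3)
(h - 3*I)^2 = h^2 - 6*I*h - 9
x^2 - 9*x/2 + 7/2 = (x - 7/2)*(x - 1)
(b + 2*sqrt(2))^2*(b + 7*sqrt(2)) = b^3 + 11*sqrt(2)*b^2 + 64*b + 56*sqrt(2)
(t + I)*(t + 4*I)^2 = t^3 + 9*I*t^2 - 24*t - 16*I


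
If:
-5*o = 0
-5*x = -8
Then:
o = 0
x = 8/5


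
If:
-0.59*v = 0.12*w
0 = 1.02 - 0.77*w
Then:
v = -0.27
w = 1.32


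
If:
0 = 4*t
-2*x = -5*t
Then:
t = 0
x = 0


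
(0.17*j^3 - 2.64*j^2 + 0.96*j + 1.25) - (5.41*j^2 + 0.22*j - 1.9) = 0.17*j^3 - 8.05*j^2 + 0.74*j + 3.15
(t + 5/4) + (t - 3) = 2*t - 7/4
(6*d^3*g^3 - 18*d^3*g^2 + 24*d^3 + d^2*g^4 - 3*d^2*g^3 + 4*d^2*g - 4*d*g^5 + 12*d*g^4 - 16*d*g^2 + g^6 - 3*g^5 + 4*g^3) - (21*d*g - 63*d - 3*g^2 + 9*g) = 6*d^3*g^3 - 18*d^3*g^2 + 24*d^3 + d^2*g^4 - 3*d^2*g^3 + 4*d^2*g - 4*d*g^5 + 12*d*g^4 - 16*d*g^2 - 21*d*g + 63*d + g^6 - 3*g^5 + 4*g^3 + 3*g^2 - 9*g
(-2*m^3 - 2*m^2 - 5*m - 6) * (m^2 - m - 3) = -2*m^5 + 3*m^3 + 5*m^2 + 21*m + 18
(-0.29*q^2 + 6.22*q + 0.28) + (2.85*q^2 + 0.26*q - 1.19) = 2.56*q^2 + 6.48*q - 0.91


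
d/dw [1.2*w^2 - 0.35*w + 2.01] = 2.4*w - 0.35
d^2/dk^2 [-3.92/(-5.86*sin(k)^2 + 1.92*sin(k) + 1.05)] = (538.444928*sin(k)^4 - 132.314112*sin(k)^3 - 696.737664*sin(k)^2 + 256.725504*sin(k) - 77.140896)/(-5.86*sin(k)^2 + 1.92*sin(k) + 1.05)^3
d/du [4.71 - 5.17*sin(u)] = -5.17*cos(u)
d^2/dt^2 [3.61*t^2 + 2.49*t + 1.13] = 7.22000000000000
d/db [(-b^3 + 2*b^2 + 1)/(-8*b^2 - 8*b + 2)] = (4*b^4 + 8*b^3 - 11*b^2 + 12*b + 4)/(2*(16*b^4 + 32*b^3 + 8*b^2 - 8*b + 1))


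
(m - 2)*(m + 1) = m^2 - m - 2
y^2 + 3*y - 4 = (y - 1)*(y + 4)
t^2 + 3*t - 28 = (t - 4)*(t + 7)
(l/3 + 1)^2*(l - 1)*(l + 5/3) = l^4/9 + 20*l^3/27 + 34*l^2/27 - 4*l/9 - 5/3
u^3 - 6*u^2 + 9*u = u*(u - 3)^2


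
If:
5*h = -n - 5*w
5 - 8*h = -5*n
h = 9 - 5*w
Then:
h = -10/7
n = -23/7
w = 73/35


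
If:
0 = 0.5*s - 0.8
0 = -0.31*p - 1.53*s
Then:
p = -7.90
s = 1.60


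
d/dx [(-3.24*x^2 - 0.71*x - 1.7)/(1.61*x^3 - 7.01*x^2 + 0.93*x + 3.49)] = (5.2164*x^4 + 2.2862*x^3 + 0.220700000000001*x^2 - 46.4492*x - 0.8969)/(2.5921*x^6 - 22.5722*x^5 + 52.1347*x^4 - 1.8008*x^3 - 48.0649*x^2 + 6.4914*x + 12.1801)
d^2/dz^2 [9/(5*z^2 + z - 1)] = 18*(-25*z^2 - 5*z + (10*z + 1)^2 + 5)/(5*z^2 + z - 1)^3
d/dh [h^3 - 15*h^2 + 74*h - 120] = 3*h^2 - 30*h + 74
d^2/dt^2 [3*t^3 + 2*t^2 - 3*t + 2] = 18*t + 4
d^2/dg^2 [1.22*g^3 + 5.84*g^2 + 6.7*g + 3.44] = 7.32*g + 11.68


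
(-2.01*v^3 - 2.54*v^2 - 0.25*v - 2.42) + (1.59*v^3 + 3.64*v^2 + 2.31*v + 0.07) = -0.42*v^3 + 1.1*v^2 + 2.06*v - 2.35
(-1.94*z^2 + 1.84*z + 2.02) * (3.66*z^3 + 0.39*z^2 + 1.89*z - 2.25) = -7.1004*z^5 + 5.9778*z^4 + 4.4442*z^3 + 8.6304*z^2 - 0.322200000000001*z - 4.545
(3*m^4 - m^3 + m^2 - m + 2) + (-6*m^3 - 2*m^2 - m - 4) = 3*m^4 - 7*m^3 - m^2 - 2*m - 2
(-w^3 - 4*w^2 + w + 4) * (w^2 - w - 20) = -w^5 - 3*w^4 + 25*w^3 + 83*w^2 - 24*w - 80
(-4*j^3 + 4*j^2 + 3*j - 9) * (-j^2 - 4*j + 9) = 4*j^5 + 12*j^4 - 55*j^3 + 33*j^2 + 63*j - 81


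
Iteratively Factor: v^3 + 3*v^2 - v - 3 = (v - 1)*(v^2 + 4*v + 3) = (v - 1)*(v + 1)*(v + 3)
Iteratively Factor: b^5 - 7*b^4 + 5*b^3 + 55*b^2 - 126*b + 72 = (b - 1)*(b^4 - 6*b^3 - b^2 + 54*b - 72) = (b - 3)*(b - 1)*(b^3 - 3*b^2 - 10*b + 24) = (b - 4)*(b - 3)*(b - 1)*(b^2 + b - 6) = (b - 4)*(b - 3)*(b - 2)*(b - 1)*(b + 3)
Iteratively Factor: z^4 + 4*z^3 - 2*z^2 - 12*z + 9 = (z - 1)*(z^3 + 5*z^2 + 3*z - 9) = (z - 1)^2*(z^2 + 6*z + 9) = (z - 1)^2*(z + 3)*(z + 3)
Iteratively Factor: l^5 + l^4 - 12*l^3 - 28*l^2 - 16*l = (l)*(l^4 + l^3 - 12*l^2 - 28*l - 16) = l*(l + 2)*(l^3 - l^2 - 10*l - 8) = l*(l + 1)*(l + 2)*(l^2 - 2*l - 8) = l*(l - 4)*(l + 1)*(l + 2)*(l + 2)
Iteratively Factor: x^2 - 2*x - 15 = (x - 5)*(x + 3)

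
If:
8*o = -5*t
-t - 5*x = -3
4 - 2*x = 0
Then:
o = 35/8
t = -7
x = 2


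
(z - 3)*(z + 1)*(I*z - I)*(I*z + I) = -z^4 + 2*z^3 + 4*z^2 - 2*z - 3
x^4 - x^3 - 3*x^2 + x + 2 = (x - 2)*(x - 1)*(x + 1)^2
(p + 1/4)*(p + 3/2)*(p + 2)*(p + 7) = p^4 + 43*p^3/4 + 241*p^2/8 + 223*p/8 + 21/4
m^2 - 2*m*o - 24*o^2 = (m - 6*o)*(m + 4*o)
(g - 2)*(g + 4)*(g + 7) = g^3 + 9*g^2 + 6*g - 56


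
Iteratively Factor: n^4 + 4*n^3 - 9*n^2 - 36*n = (n + 4)*(n^3 - 9*n) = n*(n + 4)*(n^2 - 9) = n*(n + 3)*(n + 4)*(n - 3)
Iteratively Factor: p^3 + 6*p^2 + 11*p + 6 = (p + 2)*(p^2 + 4*p + 3) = (p + 1)*(p + 2)*(p + 3)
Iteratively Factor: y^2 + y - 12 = (y + 4)*(y - 3)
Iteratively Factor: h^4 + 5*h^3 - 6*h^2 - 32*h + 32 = (h + 4)*(h^3 + h^2 - 10*h + 8) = (h - 2)*(h + 4)*(h^2 + 3*h - 4) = (h - 2)*(h - 1)*(h + 4)*(h + 4)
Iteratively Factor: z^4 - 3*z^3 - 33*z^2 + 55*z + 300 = (z + 4)*(z^3 - 7*z^2 - 5*z + 75) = (z - 5)*(z + 4)*(z^2 - 2*z - 15) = (z - 5)*(z + 3)*(z + 4)*(z - 5)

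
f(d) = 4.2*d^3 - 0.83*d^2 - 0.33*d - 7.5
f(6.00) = 867.84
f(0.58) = -7.15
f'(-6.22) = 497.47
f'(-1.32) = 23.82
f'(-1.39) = 26.32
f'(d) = 12.6*d^2 - 1.66*d - 0.33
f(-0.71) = -9.19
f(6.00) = 867.84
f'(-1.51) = 30.91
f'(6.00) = 443.31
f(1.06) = -3.78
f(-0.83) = -10.20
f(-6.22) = -1048.25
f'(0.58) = 2.95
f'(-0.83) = 9.73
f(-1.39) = -19.92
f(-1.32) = -18.17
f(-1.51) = -23.35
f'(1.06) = 12.07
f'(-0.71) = 7.20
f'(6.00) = 443.31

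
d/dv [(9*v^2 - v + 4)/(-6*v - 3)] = 3*(-2*v^2 - 2*v + 1)/(4*v^2 + 4*v + 1)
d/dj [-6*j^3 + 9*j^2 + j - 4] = -18*j^2 + 18*j + 1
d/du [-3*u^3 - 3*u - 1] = -9*u^2 - 3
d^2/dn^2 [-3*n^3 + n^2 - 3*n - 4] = 2 - 18*n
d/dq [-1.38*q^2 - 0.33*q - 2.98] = -2.76*q - 0.33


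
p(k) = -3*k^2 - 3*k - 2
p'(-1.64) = 6.84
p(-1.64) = -5.15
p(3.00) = -38.00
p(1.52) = -13.49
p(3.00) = -38.00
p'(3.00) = -21.00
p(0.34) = -3.37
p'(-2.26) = 10.56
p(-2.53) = -13.61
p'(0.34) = -5.04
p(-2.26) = -10.54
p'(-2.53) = 12.18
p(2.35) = -25.62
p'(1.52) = -12.12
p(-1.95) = -7.56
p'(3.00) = -21.00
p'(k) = -6*k - 3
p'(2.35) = -17.10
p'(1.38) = -11.28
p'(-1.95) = 8.70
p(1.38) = -11.85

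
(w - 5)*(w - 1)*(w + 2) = w^3 - 4*w^2 - 7*w + 10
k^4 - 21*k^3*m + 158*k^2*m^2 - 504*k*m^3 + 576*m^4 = (k - 8*m)*(k - 6*m)*(k - 4*m)*(k - 3*m)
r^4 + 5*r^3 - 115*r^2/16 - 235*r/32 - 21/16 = (r - 7/4)*(r + 1/4)*(r + 1/2)*(r + 6)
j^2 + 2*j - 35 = (j - 5)*(j + 7)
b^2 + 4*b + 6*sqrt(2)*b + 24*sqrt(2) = (b + 4)*(b + 6*sqrt(2))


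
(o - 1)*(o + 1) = o^2 - 1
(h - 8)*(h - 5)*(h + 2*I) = h^3 - 13*h^2 + 2*I*h^2 + 40*h - 26*I*h + 80*I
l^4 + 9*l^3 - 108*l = l*(l - 3)*(l + 6)^2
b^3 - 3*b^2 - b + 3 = (b - 3)*(b - 1)*(b + 1)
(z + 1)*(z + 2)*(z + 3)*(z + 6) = z^4 + 12*z^3 + 47*z^2 + 72*z + 36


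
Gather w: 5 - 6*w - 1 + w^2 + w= w^2 - 5*w + 4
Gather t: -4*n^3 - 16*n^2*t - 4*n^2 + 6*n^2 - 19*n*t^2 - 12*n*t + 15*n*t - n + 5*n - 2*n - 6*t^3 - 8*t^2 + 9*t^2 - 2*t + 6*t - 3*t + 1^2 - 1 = -4*n^3 + 2*n^2 + 2*n - 6*t^3 + t^2*(1 - 19*n) + t*(-16*n^2 + 3*n + 1)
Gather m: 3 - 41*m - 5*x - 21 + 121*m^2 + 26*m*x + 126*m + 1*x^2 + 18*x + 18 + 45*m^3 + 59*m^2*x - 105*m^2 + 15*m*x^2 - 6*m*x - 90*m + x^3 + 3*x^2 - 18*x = 45*m^3 + m^2*(59*x + 16) + m*(15*x^2 + 20*x - 5) + x^3 + 4*x^2 - 5*x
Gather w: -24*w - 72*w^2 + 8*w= -72*w^2 - 16*w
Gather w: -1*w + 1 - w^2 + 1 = -w^2 - w + 2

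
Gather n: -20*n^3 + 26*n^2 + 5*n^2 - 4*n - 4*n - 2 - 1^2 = -20*n^3 + 31*n^2 - 8*n - 3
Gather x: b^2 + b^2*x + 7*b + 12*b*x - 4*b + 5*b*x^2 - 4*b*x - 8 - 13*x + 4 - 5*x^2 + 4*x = b^2 + 3*b + x^2*(5*b - 5) + x*(b^2 + 8*b - 9) - 4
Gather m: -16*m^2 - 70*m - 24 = -16*m^2 - 70*m - 24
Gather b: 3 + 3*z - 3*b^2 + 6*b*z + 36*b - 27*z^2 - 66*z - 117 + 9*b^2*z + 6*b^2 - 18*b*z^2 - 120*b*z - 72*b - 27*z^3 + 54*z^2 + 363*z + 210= b^2*(9*z + 3) + b*(-18*z^2 - 114*z - 36) - 27*z^3 + 27*z^2 + 300*z + 96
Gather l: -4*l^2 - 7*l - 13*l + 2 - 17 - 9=-4*l^2 - 20*l - 24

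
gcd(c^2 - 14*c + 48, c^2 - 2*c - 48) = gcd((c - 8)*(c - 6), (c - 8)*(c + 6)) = c - 8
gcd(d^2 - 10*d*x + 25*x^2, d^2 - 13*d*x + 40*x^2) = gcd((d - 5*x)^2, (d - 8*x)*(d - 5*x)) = -d + 5*x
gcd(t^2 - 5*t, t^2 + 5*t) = t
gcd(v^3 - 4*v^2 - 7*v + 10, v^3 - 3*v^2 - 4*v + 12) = v + 2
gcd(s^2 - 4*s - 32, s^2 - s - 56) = s - 8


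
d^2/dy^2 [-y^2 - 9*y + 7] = -2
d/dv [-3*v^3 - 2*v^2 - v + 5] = -9*v^2 - 4*v - 1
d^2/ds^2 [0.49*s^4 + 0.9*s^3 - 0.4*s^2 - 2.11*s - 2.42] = 5.88*s^2 + 5.4*s - 0.8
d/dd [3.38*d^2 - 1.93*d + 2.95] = 6.76*d - 1.93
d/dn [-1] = 0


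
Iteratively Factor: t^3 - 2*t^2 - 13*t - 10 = (t - 5)*(t^2 + 3*t + 2) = (t - 5)*(t + 1)*(t + 2)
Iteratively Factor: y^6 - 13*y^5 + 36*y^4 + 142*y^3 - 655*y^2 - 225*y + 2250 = (y - 5)*(y^5 - 8*y^4 - 4*y^3 + 122*y^2 - 45*y - 450) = (y - 5)*(y - 3)*(y^4 - 5*y^3 - 19*y^2 + 65*y + 150) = (y - 5)^2*(y - 3)*(y^3 - 19*y - 30) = (y - 5)^2*(y - 3)*(y + 2)*(y^2 - 2*y - 15) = (y - 5)^3*(y - 3)*(y + 2)*(y + 3)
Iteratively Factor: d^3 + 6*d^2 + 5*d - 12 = (d + 3)*(d^2 + 3*d - 4) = (d - 1)*(d + 3)*(d + 4)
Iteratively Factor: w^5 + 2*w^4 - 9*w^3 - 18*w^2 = (w + 2)*(w^4 - 9*w^2) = w*(w + 2)*(w^3 - 9*w) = w*(w - 3)*(w + 2)*(w^2 + 3*w) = w*(w - 3)*(w + 2)*(w + 3)*(w)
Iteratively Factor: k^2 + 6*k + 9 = (k + 3)*(k + 3)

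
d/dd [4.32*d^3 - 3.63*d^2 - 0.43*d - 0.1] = 12.96*d^2 - 7.26*d - 0.43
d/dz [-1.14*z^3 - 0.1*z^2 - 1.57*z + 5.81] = -3.42*z^2 - 0.2*z - 1.57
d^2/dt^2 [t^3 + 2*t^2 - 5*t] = 6*t + 4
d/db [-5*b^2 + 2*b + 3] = 2 - 10*b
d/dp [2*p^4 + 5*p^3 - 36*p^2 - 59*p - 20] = 8*p^3 + 15*p^2 - 72*p - 59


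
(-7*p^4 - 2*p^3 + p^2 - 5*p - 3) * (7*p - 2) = -49*p^5 + 11*p^3 - 37*p^2 - 11*p + 6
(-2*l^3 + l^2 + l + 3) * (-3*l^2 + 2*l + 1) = 6*l^5 - 7*l^4 - 3*l^3 - 6*l^2 + 7*l + 3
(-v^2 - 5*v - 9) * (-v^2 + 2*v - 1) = v^4 + 3*v^3 - 13*v + 9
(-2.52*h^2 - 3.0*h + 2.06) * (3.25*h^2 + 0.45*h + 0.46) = -8.19*h^4 - 10.884*h^3 + 4.1858*h^2 - 0.453*h + 0.9476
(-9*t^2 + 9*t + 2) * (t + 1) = -9*t^3 + 11*t + 2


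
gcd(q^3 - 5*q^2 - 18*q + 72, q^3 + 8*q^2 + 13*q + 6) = 1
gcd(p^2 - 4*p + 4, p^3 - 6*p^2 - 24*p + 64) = p - 2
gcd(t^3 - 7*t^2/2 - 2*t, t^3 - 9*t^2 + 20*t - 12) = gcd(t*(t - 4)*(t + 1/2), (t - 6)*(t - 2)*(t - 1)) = 1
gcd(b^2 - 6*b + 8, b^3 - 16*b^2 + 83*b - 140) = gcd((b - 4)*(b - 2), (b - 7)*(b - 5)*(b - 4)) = b - 4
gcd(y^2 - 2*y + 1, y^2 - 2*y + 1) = y^2 - 2*y + 1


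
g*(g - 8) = g^2 - 8*g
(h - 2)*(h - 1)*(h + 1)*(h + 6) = h^4 + 4*h^3 - 13*h^2 - 4*h + 12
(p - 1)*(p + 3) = p^2 + 2*p - 3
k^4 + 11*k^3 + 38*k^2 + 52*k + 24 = (k + 1)*(k + 2)^2*(k + 6)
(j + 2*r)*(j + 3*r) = j^2 + 5*j*r + 6*r^2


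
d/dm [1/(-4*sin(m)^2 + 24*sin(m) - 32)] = (sin(m) - 3)*cos(m)/(2*(sin(m)^2 - 6*sin(m) + 8)^2)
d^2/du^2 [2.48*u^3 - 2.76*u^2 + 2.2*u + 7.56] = 14.88*u - 5.52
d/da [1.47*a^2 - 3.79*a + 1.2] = 2.94*a - 3.79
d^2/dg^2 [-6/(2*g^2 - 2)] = 6*(-3*g^2 - 1)/(g^2 - 1)^3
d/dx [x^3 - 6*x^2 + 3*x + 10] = 3*x^2 - 12*x + 3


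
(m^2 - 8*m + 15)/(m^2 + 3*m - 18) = (m - 5)/(m + 6)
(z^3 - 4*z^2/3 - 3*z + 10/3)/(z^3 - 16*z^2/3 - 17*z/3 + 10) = (z - 2)/(z - 6)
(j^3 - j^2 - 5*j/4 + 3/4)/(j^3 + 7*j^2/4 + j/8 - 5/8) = 2*(2*j - 3)/(4*j + 5)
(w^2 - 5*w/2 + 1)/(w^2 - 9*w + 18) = (w^2 - 5*w/2 + 1)/(w^2 - 9*w + 18)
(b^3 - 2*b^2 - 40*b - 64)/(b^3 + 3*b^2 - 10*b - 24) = (b - 8)/(b - 3)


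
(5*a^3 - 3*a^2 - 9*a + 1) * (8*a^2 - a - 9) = 40*a^5 - 29*a^4 - 114*a^3 + 44*a^2 + 80*a - 9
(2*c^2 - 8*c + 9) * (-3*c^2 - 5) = -6*c^4 + 24*c^3 - 37*c^2 + 40*c - 45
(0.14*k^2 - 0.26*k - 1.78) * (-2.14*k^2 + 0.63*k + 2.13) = -0.2996*k^4 + 0.6446*k^3 + 3.9436*k^2 - 1.6752*k - 3.7914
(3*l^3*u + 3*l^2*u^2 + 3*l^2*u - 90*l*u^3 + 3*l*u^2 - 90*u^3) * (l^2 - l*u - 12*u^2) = 3*l^5*u + 3*l^4*u - 129*l^3*u^3 + 54*l^2*u^4 - 129*l^2*u^3 + 1080*l*u^5 + 54*l*u^4 + 1080*u^5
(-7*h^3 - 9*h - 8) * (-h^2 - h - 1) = 7*h^5 + 7*h^4 + 16*h^3 + 17*h^2 + 17*h + 8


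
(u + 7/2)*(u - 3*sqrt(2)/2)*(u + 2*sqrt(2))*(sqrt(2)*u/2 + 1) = sqrt(2)*u^4/2 + 3*u^3/2 + 7*sqrt(2)*u^3/4 - 5*sqrt(2)*u^2/2 + 21*u^2/4 - 35*sqrt(2)*u/4 - 6*u - 21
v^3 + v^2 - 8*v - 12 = (v - 3)*(v + 2)^2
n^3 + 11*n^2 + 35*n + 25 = (n + 1)*(n + 5)^2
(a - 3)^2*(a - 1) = a^3 - 7*a^2 + 15*a - 9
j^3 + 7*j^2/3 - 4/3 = (j - 2/3)*(j + 1)*(j + 2)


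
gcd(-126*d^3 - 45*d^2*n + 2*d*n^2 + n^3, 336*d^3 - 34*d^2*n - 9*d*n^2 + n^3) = 42*d^2 + d*n - n^2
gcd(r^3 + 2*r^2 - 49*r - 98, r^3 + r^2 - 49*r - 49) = r^2 - 49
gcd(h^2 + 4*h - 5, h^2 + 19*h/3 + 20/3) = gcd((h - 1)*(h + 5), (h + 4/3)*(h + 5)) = h + 5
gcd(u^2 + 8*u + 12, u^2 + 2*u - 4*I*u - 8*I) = u + 2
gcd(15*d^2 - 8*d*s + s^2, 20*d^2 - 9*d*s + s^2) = -5*d + s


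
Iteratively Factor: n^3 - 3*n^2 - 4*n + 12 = (n - 2)*(n^2 - n - 6) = (n - 3)*(n - 2)*(n + 2)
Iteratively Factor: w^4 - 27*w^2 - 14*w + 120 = (w - 2)*(w^3 + 2*w^2 - 23*w - 60) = (w - 2)*(w + 3)*(w^2 - w - 20) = (w - 5)*(w - 2)*(w + 3)*(w + 4)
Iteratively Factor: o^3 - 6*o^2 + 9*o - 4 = (o - 1)*(o^2 - 5*o + 4) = (o - 4)*(o - 1)*(o - 1)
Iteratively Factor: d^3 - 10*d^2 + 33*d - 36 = (d - 3)*(d^2 - 7*d + 12) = (d - 4)*(d - 3)*(d - 3)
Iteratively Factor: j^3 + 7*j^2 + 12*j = (j)*(j^2 + 7*j + 12) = j*(j + 4)*(j + 3)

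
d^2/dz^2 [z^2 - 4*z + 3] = 2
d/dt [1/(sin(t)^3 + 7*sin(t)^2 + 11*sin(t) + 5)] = -(3*sin(t) + 11)*cos(t)/((sin(t) + 1)^3*(sin(t) + 5)^2)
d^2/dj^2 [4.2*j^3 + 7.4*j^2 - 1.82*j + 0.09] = 25.2*j + 14.8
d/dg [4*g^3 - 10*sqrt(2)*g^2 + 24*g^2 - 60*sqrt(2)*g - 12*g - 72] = 12*g^2 - 20*sqrt(2)*g + 48*g - 60*sqrt(2) - 12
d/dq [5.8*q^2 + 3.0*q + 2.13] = 11.6*q + 3.0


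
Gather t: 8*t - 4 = 8*t - 4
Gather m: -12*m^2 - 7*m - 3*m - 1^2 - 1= -12*m^2 - 10*m - 2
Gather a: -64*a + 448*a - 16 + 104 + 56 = 384*a + 144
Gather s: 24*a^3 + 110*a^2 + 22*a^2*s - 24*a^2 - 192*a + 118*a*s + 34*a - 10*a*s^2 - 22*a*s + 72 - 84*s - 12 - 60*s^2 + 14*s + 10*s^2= 24*a^3 + 86*a^2 - 158*a + s^2*(-10*a - 50) + s*(22*a^2 + 96*a - 70) + 60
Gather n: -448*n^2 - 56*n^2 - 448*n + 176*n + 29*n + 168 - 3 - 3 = -504*n^2 - 243*n + 162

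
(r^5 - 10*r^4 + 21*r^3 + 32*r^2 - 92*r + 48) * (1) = r^5 - 10*r^4 + 21*r^3 + 32*r^2 - 92*r + 48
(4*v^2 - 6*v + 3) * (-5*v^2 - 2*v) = -20*v^4 + 22*v^3 - 3*v^2 - 6*v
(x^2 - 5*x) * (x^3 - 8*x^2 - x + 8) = x^5 - 13*x^4 + 39*x^3 + 13*x^2 - 40*x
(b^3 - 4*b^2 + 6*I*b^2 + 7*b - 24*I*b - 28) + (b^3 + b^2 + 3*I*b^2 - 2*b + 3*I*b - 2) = 2*b^3 - 3*b^2 + 9*I*b^2 + 5*b - 21*I*b - 30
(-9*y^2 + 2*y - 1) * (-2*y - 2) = 18*y^3 + 14*y^2 - 2*y + 2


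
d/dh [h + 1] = 1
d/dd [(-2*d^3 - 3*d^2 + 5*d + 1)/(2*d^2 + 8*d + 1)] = (-4*d^4 - 32*d^3 - 40*d^2 - 10*d - 3)/(4*d^4 + 32*d^3 + 68*d^2 + 16*d + 1)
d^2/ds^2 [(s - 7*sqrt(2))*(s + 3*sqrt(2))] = 2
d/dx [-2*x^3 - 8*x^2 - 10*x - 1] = -6*x^2 - 16*x - 10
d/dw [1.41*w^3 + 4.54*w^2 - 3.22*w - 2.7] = 4.23*w^2 + 9.08*w - 3.22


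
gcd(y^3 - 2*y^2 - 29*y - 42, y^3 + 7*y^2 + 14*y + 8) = y + 2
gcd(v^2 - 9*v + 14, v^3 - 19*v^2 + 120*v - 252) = v - 7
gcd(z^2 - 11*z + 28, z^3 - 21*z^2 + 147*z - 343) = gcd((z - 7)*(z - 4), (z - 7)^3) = z - 7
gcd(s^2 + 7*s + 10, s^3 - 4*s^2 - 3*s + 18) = s + 2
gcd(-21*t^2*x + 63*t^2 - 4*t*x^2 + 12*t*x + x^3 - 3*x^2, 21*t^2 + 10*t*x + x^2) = 3*t + x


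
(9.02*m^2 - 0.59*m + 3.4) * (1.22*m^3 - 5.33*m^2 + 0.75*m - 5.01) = 11.0044*m^5 - 48.7964*m^4 + 14.0577*m^3 - 63.7547*m^2 + 5.5059*m - 17.034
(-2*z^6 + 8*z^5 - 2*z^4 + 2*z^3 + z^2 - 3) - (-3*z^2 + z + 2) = -2*z^6 + 8*z^5 - 2*z^4 + 2*z^3 + 4*z^2 - z - 5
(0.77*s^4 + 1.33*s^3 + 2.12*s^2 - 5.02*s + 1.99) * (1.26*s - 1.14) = 0.9702*s^5 + 0.798*s^4 + 1.155*s^3 - 8.742*s^2 + 8.2302*s - 2.2686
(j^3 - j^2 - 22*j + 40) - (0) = j^3 - j^2 - 22*j + 40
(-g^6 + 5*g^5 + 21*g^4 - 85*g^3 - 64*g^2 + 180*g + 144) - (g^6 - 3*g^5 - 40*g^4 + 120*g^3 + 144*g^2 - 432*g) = -2*g^6 + 8*g^5 + 61*g^4 - 205*g^3 - 208*g^2 + 612*g + 144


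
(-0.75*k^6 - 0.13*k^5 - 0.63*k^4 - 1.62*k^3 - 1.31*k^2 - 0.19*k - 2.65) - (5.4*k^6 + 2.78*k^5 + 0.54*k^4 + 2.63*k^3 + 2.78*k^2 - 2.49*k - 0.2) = -6.15*k^6 - 2.91*k^5 - 1.17*k^4 - 4.25*k^3 - 4.09*k^2 + 2.3*k - 2.45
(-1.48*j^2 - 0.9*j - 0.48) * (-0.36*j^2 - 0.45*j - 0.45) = 0.5328*j^4 + 0.99*j^3 + 1.2438*j^2 + 0.621*j + 0.216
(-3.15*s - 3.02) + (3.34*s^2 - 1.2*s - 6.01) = 3.34*s^2 - 4.35*s - 9.03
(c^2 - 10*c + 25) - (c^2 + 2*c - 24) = 49 - 12*c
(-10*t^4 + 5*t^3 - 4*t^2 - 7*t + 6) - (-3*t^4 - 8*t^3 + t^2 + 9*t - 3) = -7*t^4 + 13*t^3 - 5*t^2 - 16*t + 9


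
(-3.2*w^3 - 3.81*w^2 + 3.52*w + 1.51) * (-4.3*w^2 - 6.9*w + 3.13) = 13.76*w^5 + 38.463*w^4 + 1.137*w^3 - 42.7063*w^2 + 0.598599999999999*w + 4.7263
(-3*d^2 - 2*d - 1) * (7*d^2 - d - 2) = -21*d^4 - 11*d^3 + d^2 + 5*d + 2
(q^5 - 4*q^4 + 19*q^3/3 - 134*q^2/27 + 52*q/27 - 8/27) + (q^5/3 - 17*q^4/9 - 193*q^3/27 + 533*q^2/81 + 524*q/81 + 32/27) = 4*q^5/3 - 53*q^4/9 - 22*q^3/27 + 131*q^2/81 + 680*q/81 + 8/9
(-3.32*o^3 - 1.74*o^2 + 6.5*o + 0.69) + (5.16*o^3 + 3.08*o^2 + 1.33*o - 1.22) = 1.84*o^3 + 1.34*o^2 + 7.83*o - 0.53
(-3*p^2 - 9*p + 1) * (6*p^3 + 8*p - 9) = -18*p^5 - 54*p^4 - 18*p^3 - 45*p^2 + 89*p - 9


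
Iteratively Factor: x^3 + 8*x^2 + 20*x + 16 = (x + 2)*(x^2 + 6*x + 8) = (x + 2)*(x + 4)*(x + 2)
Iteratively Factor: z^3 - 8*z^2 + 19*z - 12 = (z - 4)*(z^2 - 4*z + 3) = (z - 4)*(z - 3)*(z - 1)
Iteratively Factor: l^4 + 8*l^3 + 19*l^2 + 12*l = (l + 4)*(l^3 + 4*l^2 + 3*l) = (l + 1)*(l + 4)*(l^2 + 3*l) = l*(l + 1)*(l + 4)*(l + 3)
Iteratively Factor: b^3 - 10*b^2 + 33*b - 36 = (b - 4)*(b^2 - 6*b + 9) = (b - 4)*(b - 3)*(b - 3)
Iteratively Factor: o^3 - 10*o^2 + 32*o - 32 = (o - 4)*(o^2 - 6*o + 8) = (o - 4)*(o - 2)*(o - 4)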